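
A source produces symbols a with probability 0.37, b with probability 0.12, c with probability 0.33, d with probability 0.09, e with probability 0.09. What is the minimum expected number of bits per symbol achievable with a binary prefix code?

Repeatedly combine the two least-probable nodes; the expected code length is the sum of the merged weights.
merge 9/100 + 9/100 → 9/50
merge 3/25 + 9/50 → 3/10
merge 3/10 + 33/100 → 63/100
merge 37/100 + 63/100 → 1
L = 9/50 + 3/10 + 63/100 + 1 = 211/100 = 2.11 bits/symbol.

2.11 bits/symbol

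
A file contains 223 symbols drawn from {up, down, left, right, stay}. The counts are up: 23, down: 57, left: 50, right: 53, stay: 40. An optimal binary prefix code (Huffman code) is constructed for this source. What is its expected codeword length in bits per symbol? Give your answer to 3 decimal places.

Probabilities are the counts divided by 223.
Repeatedly combine the two least-probable nodes; the expected code length is the sum of the merged weights.
merge 23/223 + 40/223 → 63/223
merge 50/223 + 53/223 → 103/223
merge 57/223 + 63/223 → 120/223
merge 103/223 + 120/223 → 1
L = 63/223 + 103/223 + 120/223 + 1 = 509/223 ≈ 2.283 bits/symbol.

2.283 bits/symbol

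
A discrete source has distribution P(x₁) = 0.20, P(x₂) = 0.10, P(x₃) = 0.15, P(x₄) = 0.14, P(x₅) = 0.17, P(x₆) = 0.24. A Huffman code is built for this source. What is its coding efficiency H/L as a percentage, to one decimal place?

Entropy H = −Σ p log₂ p ≈ 2.5330 bits.
Huffman merges: 1/10+7/50→6/25; 3/20+17/100→8/25; 1/5+6/25→11/25; 6/25+8/25→14/25; 11/25+14/25→1. L = 64/25 ≈ 2.5600.
Efficiency = H/L = 2.5330/2.5600 = 98.9%.

98.9%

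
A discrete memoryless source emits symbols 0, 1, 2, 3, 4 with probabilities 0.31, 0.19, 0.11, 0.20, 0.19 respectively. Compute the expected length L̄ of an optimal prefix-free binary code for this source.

Repeatedly combine the two least-probable nodes; the expected code length is the sum of the merged weights.
merge 11/100 + 19/100 → 3/10
merge 19/100 + 1/5 → 39/100
merge 3/10 + 31/100 → 61/100
merge 39/100 + 61/100 → 1
L = 3/10 + 39/100 + 61/100 + 1 = 23/10 = 2.3 bits/symbol.

2.3 bits/symbol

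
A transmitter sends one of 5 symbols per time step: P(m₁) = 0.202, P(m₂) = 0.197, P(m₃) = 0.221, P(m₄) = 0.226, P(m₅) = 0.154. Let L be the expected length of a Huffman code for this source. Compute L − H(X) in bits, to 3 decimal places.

Entropy H = −Σ p log₂ p ≈ 2.3097 bits.
Huffman merges: 77/500+197/1000→351/1000; 101/500+221/1000→423/1000; 113/500+351/1000→577/1000; 423/1000+577/1000→1. L = 2351/1000 ≈ 2.3510.
L − H = 2.3510 − 2.3097 = 0.041 bits.

0.041 bits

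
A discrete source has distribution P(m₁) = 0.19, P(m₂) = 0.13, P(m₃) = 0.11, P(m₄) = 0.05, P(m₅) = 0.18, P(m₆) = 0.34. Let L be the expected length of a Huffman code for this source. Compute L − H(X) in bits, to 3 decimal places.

0.071 bits

Entropy H = −Σ p log₂ p ≈ 2.3787 bits.
Huffman merges: 1/20+11/100→4/25; 13/100+4/25→29/100; 9/50+19/100→37/100; 29/100+17/50→63/100; 37/100+63/100→1. L = 49/20 ≈ 2.4500.
L − H = 2.4500 − 2.3787 = 0.071 bits.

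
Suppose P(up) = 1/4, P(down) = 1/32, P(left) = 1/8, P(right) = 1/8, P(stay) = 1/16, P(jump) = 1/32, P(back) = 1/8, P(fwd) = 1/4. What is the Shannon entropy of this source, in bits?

Each probability is a power of 1/2, so log₂(1/p) is an integer.
H = Σ p·log₂(1/p) = 1/4·2 + 1/32·5 + 1/8·3 + 1/8·3 + 1/16·4 + 1/32·5 + 1/8·3 + 1/4·2 = 2.6875 bits.

2.6875 bits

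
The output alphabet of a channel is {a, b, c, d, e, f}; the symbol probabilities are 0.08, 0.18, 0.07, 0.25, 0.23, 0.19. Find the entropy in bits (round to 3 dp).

2.448 bits

H = −Σ pᵢ log₂ pᵢ.
−0.08·log₂(0.08) = 0.2915
−0.18·log₂(0.18) = 0.4453
−0.07·log₂(0.07) = 0.2686
−0.25·log₂(0.25) = 0.5000
−0.23·log₂(0.23) = 0.4877
−0.19·log₂(0.19) = 0.4552
Sum ≈ 2.4483 → 2.448 bits.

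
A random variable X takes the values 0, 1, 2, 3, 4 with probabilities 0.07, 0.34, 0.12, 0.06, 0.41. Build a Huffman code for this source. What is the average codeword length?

1.97 bits/symbol

Repeatedly combine the two least-probable nodes; the expected code length is the sum of the merged weights.
merge 3/50 + 7/100 → 13/100
merge 3/25 + 13/100 → 1/4
merge 1/4 + 17/50 → 59/100
merge 41/100 + 59/100 → 1
L = 13/100 + 1/4 + 59/100 + 1 = 197/100 = 1.97 bits/symbol.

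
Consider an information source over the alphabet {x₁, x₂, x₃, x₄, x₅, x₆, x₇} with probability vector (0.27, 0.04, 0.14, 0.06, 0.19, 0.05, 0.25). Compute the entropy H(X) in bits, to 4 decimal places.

2.5077 bits

H = −Σ pᵢ log₂ pᵢ.
−0.27·log₂(0.27) = 0.5100
−0.04·log₂(0.04) = 0.1858
−0.14·log₂(0.14) = 0.3971
−0.06·log₂(0.06) = 0.2435
−0.19·log₂(0.19) = 0.4552
−0.05·log₂(0.05) = 0.2161
−0.25·log₂(0.25) = 0.5000
Sum ≈ 2.5077 → 2.5077 bits.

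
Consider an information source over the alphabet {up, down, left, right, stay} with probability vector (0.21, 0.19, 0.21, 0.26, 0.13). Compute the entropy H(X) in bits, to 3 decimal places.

H = −Σ pᵢ log₂ pᵢ.
−0.21·log₂(0.21) = 0.4728
−0.19·log₂(0.19) = 0.4552
−0.21·log₂(0.21) = 0.4728
−0.26·log₂(0.26) = 0.5053
−0.13·log₂(0.13) = 0.3826
Sum ≈ 2.2888 → 2.289 bits.

2.289 bits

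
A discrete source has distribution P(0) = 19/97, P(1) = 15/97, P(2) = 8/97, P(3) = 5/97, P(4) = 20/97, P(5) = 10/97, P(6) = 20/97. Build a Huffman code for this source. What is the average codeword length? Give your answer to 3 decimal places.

2.722 bits/symbol

Repeatedly combine the two least-probable nodes; the expected code length is the sum of the merged weights.
merge 5/97 + 8/97 → 13/97
merge 10/97 + 13/97 → 23/97
merge 15/97 + 19/97 → 34/97
merge 20/97 + 20/97 → 40/97
merge 23/97 + 34/97 → 57/97
merge 40/97 + 57/97 → 1
L = 13/97 + 23/97 + 34/97 + 40/97 + 57/97 + 1 = 264/97 ≈ 2.722 bits/symbol.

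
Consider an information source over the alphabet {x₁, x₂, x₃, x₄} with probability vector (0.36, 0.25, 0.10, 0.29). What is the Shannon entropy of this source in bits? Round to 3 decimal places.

H = −Σ pᵢ log₂ pᵢ.
−0.36·log₂(0.36) = 0.5306
−0.25·log₂(0.25) = 0.5000
−0.10·log₂(0.10) = 0.3322
−0.29·log₂(0.29) = 0.5179
Sum ≈ 1.8807 → 1.881 bits.

1.881 bits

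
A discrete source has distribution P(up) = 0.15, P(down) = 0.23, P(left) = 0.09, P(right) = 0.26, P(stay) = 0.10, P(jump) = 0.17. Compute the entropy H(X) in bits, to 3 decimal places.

2.483 bits

H = −Σ pᵢ log₂ pᵢ.
−0.15·log₂(0.15) = 0.4105
−0.23·log₂(0.23) = 0.4877
−0.09·log₂(0.09) = 0.3127
−0.26·log₂(0.26) = 0.5053
−0.10·log₂(0.10) = 0.3322
−0.17·log₂(0.17) = 0.4346
Sum ≈ 2.4829 → 2.483 bits.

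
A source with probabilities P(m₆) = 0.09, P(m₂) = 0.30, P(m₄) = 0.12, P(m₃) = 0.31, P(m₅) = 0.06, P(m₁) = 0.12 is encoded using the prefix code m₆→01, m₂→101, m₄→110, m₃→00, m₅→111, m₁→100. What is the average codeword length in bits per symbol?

L̄ = Σ pᵢ·ℓᵢ = 0.09·2 + 0.30·3 + 0.12·3 + 0.31·2 + 0.06·3 + 0.12·3 = 2.6 bits/symbol.

2.6 bits/symbol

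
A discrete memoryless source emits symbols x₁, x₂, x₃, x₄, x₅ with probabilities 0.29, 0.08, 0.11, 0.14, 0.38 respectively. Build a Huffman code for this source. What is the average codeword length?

2.14 bits/symbol

Repeatedly combine the two least-probable nodes; the expected code length is the sum of the merged weights.
merge 2/25 + 11/100 → 19/100
merge 7/50 + 19/100 → 33/100
merge 29/100 + 33/100 → 31/50
merge 19/50 + 31/50 → 1
L = 19/100 + 33/100 + 31/50 + 1 = 107/50 = 2.14 bits/symbol.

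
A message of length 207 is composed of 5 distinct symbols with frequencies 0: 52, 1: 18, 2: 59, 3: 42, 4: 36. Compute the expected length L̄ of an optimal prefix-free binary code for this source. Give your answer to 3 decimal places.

2.261 bits/symbol

Probabilities are the counts divided by 207.
Repeatedly combine the two least-probable nodes; the expected code length is the sum of the merged weights.
merge 2/23 + 4/23 → 6/23
merge 14/69 + 52/207 → 94/207
merge 6/23 + 59/207 → 113/207
merge 94/207 + 113/207 → 1
L = 6/23 + 94/207 + 113/207 + 1 = 52/23 ≈ 2.261 bits/symbol.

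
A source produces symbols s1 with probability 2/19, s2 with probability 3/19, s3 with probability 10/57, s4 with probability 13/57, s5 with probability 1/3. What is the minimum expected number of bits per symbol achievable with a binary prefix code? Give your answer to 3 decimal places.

2.263 bits/symbol

Repeatedly combine the two least-probable nodes; the expected code length is the sum of the merged weights.
merge 2/19 + 3/19 → 5/19
merge 10/57 + 13/57 → 23/57
merge 5/19 + 1/3 → 34/57
merge 23/57 + 34/57 → 1
L = 5/19 + 23/57 + 34/57 + 1 = 43/19 ≈ 2.263 bits/symbol.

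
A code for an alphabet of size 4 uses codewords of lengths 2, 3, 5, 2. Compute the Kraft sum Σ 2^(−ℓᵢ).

0.65625

With common denominator 2^5 = 32: Σ 2^(−ℓᵢ) = 8/32 + 4/32 + 1/32 + 8/32 = 21/32 = 0.65625.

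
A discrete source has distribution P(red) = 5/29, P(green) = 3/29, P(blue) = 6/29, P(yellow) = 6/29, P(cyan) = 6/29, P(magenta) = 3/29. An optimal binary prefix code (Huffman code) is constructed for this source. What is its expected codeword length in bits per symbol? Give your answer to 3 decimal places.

2.586 bits/symbol

Repeatedly combine the two least-probable nodes; the expected code length is the sum of the merged weights.
merge 3/29 + 3/29 → 6/29
merge 5/29 + 6/29 → 11/29
merge 6/29 + 6/29 → 12/29
merge 6/29 + 11/29 → 17/29
merge 12/29 + 17/29 → 1
L = 6/29 + 11/29 + 12/29 + 17/29 + 1 = 75/29 ≈ 2.586 bits/symbol.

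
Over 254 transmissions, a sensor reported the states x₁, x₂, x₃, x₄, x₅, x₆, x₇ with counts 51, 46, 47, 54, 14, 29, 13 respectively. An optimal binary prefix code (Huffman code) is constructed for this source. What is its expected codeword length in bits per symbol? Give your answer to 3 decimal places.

2.693 bits/symbol

Probabilities are the counts divided by 254.
Repeatedly combine the two least-probable nodes; the expected code length is the sum of the merged weights.
merge 13/254 + 7/127 → 27/254
merge 27/254 + 29/254 → 28/127
merge 23/127 + 47/254 → 93/254
merge 51/254 + 27/127 → 105/254
merge 28/127 + 93/254 → 149/254
merge 105/254 + 149/254 → 1
L = 27/254 + 28/127 + 93/254 + 105/254 + 149/254 + 1 = 342/127 ≈ 2.693 bits/symbol.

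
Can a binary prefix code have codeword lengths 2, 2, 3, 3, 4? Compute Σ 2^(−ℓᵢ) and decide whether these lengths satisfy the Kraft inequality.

With common denominator 2^4 = 16: Σ 2^(−ℓᵢ) = 4/16 + 4/16 + 2/16 + 2/16 + 1/16 = 13/16 = 0.8125.
Kraft's inequality requires Σ ≤ 1; here Σ = 0.8125 ≤ 1, so such a prefix code exists.

0.8125; yes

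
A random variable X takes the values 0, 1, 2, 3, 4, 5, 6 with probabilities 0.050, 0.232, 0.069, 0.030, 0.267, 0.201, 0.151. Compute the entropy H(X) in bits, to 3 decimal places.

H = −Σ pᵢ log₂ pᵢ.
−0.050·log₂(0.050) = 0.2161
−0.232·log₂(0.232) = 0.4890
−0.069·log₂(0.069) = 0.2662
−0.030·log₂(0.030) = 0.1518
−0.267·log₂(0.267) = 0.5087
−0.201·log₂(0.201) = 0.4653
−0.151·log₂(0.151) = 0.4118
Sum ≈ 2.5088 → 2.509 bits.

2.509 bits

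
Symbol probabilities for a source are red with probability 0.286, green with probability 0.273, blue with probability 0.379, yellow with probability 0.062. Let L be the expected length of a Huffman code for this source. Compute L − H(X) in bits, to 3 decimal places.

0.149 bits

Entropy H = −Σ p log₂ p ≈ 1.8070 bits.
Huffman merges: 31/500+273/1000→67/200; 143/500+67/200→621/1000; 379/1000+621/1000→1. L = 489/250 ≈ 1.9560.
L − H = 1.9560 − 1.8070 = 0.149 bits.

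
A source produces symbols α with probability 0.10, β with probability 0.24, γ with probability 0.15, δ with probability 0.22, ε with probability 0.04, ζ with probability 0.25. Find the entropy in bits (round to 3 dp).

2.403 bits

H = −Σ pᵢ log₂ pᵢ.
−0.10·log₂(0.10) = 0.3322
−0.24·log₂(0.24) = 0.4941
−0.15·log₂(0.15) = 0.4105
−0.22·log₂(0.22) = 0.4806
−0.04·log₂(0.04) = 0.1858
−0.25·log₂(0.25) = 0.5000
Sum ≈ 2.4032 → 2.403 bits.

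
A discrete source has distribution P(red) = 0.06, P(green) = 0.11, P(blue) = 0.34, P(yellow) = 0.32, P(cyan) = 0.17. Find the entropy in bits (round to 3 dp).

2.084 bits

H = −Σ pᵢ log₂ pᵢ.
−0.06·log₂(0.06) = 0.2435
−0.11·log₂(0.11) = 0.3503
−0.34·log₂(0.34) = 0.5292
−0.32·log₂(0.32) = 0.5260
−0.17·log₂(0.17) = 0.4346
Sum ≈ 2.0836 → 2.084 bits.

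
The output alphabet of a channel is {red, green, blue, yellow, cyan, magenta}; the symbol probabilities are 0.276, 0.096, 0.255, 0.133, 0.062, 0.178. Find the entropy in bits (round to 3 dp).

H = −Σ pᵢ log₂ pᵢ.
−0.276·log₂(0.276) = 0.5126
−0.096·log₂(0.096) = 0.3246
−0.255·log₂(0.255) = 0.5027
−0.133·log₂(0.133) = 0.3871
−0.062·log₂(0.062) = 0.2487
−0.178·log₂(0.178) = 0.4432
Sum ≈ 2.4189 → 2.419 bits.

2.419 bits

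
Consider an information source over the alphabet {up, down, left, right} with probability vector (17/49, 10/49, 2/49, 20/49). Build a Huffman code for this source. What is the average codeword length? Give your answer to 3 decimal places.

Repeatedly combine the two least-probable nodes; the expected code length is the sum of the merged weights.
merge 2/49 + 10/49 → 12/49
merge 12/49 + 17/49 → 29/49
merge 20/49 + 29/49 → 1
L = 12/49 + 29/49 + 1 = 90/49 ≈ 1.837 bits/symbol.

1.837 bits/symbol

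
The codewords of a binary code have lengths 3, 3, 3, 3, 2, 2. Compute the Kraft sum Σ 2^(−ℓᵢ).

1

With common denominator 2^3 = 8: Σ 2^(−ℓᵢ) = 1/8 + 1/8 + 1/8 + 1/8 + 2/8 + 2/8 = 8/8 = 1.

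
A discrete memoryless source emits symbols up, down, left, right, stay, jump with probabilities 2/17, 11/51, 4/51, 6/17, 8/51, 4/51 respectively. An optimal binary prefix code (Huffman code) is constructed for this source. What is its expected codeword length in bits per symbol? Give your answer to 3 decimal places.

Repeatedly combine the two least-probable nodes; the expected code length is the sum of the merged weights.
merge 4/51 + 4/51 → 8/51
merge 2/17 + 8/51 → 14/51
merge 8/51 + 11/51 → 19/51
merge 14/51 + 6/17 → 32/51
merge 19/51 + 32/51 → 1
L = 8/51 + 14/51 + 19/51 + 32/51 + 1 = 124/51 ≈ 2.431 bits/symbol.

2.431 bits/symbol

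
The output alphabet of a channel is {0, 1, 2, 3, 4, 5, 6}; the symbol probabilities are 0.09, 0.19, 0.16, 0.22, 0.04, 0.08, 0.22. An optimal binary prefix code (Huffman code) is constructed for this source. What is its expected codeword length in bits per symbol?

Repeatedly combine the two least-probable nodes; the expected code length is the sum of the merged weights.
merge 1/25 + 2/25 → 3/25
merge 9/100 + 3/25 → 21/100
merge 4/25 + 19/100 → 7/20
merge 21/100 + 11/50 → 43/100
merge 11/50 + 7/20 → 57/100
merge 43/100 + 57/100 → 1
L = 3/25 + 21/100 + 7/20 + 43/100 + 57/100 + 1 = 67/25 = 2.68 bits/symbol.

2.68 bits/symbol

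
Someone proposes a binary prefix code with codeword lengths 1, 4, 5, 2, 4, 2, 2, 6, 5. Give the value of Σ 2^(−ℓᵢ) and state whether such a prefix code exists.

With common denominator 2^6 = 64: Σ 2^(−ℓᵢ) = 32/64 + 4/64 + 2/64 + 16/64 + 4/64 + 16/64 + 16/64 + 1/64 + 2/64 = 93/64 = 1.453125.
Kraft's inequality requires Σ ≤ 1; here Σ = 1.453125 > 1, so no such prefix code exists.

1.453125; no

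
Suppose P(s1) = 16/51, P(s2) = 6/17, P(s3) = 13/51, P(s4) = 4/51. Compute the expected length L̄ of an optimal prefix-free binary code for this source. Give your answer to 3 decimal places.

1.980 bits/symbol

Repeatedly combine the two least-probable nodes; the expected code length is the sum of the merged weights.
merge 4/51 + 13/51 → 1/3
merge 16/51 + 1/3 → 11/17
merge 6/17 + 11/17 → 1
L = 1/3 + 11/17 + 1 = 101/51 ≈ 1.980 bits/symbol.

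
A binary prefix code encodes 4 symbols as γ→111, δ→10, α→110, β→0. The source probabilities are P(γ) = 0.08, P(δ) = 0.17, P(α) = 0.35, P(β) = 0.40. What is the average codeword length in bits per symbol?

L̄ = Σ pᵢ·ℓᵢ = 0.08·3 + 0.17·2 + 0.35·3 + 0.40·1 = 2.03 bits/symbol.

2.03 bits/symbol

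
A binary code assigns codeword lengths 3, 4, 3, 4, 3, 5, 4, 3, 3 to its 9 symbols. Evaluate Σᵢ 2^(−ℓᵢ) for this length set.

0.84375

With common denominator 2^5 = 32: Σ 2^(−ℓᵢ) = 4/32 + 2/32 + 4/32 + 2/32 + 4/32 + 1/32 + 2/32 + 4/32 + 4/32 = 27/32 = 0.84375.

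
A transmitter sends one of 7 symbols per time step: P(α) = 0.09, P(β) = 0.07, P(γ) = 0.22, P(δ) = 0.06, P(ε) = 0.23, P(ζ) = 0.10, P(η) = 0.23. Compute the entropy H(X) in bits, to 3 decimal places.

2.613 bits

H = −Σ pᵢ log₂ pᵢ.
−0.09·log₂(0.09) = 0.3127
−0.07·log₂(0.07) = 0.2686
−0.22·log₂(0.22) = 0.4806
−0.06·log₂(0.06) = 0.2435
−0.23·log₂(0.23) = 0.4877
−0.10·log₂(0.10) = 0.3322
−0.23·log₂(0.23) = 0.4877
Sum ≈ 2.6128 → 2.613 bits.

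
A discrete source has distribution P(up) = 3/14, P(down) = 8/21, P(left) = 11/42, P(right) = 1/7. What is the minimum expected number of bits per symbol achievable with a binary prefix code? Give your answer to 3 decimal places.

Repeatedly combine the two least-probable nodes; the expected code length is the sum of the merged weights.
merge 1/7 + 3/14 → 5/14
merge 11/42 + 5/14 → 13/21
merge 8/21 + 13/21 → 1
L = 5/14 + 13/21 + 1 = 83/42 ≈ 1.976 bits/symbol.

1.976 bits/symbol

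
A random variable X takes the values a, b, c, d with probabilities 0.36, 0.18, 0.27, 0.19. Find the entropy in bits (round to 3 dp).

H = −Σ pᵢ log₂ pᵢ.
−0.36·log₂(0.36) = 0.5306
−0.18·log₂(0.18) = 0.4453
−0.27·log₂(0.27) = 0.5100
−0.19·log₂(0.19) = 0.4552
Sum ≈ 1.9412 → 1.941 bits.

1.941 bits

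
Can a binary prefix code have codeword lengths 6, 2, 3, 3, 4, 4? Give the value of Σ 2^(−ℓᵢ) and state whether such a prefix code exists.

0.640625; yes

With common denominator 2^6 = 64: Σ 2^(−ℓᵢ) = 1/64 + 16/64 + 8/64 + 8/64 + 4/64 + 4/64 = 41/64 = 0.640625.
Kraft's inequality requires Σ ≤ 1; here Σ = 0.640625 ≤ 1, so such a prefix code exists.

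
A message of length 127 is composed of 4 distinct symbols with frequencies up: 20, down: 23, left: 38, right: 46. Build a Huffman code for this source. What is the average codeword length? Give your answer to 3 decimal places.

1.976 bits/symbol

Probabilities are the counts divided by 127.
Repeatedly combine the two least-probable nodes; the expected code length is the sum of the merged weights.
merge 20/127 + 23/127 → 43/127
merge 38/127 + 43/127 → 81/127
merge 46/127 + 81/127 → 1
L = 43/127 + 81/127 + 1 = 251/127 ≈ 1.976 bits/symbol.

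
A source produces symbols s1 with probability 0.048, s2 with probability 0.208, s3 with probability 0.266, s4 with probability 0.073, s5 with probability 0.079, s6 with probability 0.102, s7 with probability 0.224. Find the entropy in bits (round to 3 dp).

H = −Σ pᵢ log₂ pᵢ.
−0.048·log₂(0.048) = 0.2103
−0.208·log₂(0.208) = 0.4712
−0.266·log₂(0.266) = 0.5082
−0.073·log₂(0.073) = 0.2756
−0.079·log₂(0.079) = 0.2893
−0.102·log₂(0.102) = 0.3359
−0.224·log₂(0.224) = 0.4835
Sum ≈ 2.5740 → 2.574 bits.

2.574 bits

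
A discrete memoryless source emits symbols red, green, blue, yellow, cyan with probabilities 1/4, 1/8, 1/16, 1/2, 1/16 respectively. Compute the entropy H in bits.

1.875 bits

Each probability is a power of 1/2, so log₂(1/p) is an integer.
H = Σ p·log₂(1/p) = 1/4·2 + 1/8·3 + 1/16·4 + 1/2·1 + 1/16·4 = 1.875 bits.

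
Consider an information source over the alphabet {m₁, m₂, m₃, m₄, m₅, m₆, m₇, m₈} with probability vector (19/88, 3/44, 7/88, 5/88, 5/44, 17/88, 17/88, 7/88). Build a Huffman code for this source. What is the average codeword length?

2.875 bits/symbol

Repeatedly combine the two least-probable nodes; the expected code length is the sum of the merged weights.
merge 5/88 + 3/44 → 1/8
merge 7/88 + 7/88 → 7/44
merge 5/44 + 1/8 → 21/88
merge 7/44 + 17/88 → 31/88
merge 17/88 + 19/88 → 9/22
merge 21/88 + 31/88 → 13/22
merge 9/22 + 13/22 → 1
L = 1/8 + 7/44 + 21/88 + 31/88 + 9/22 + 13/22 + 1 = 23/8 = 2.875 bits/symbol.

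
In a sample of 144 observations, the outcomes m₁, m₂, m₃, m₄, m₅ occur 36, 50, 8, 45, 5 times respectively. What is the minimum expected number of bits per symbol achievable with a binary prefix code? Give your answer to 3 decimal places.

Probabilities are the counts divided by 144.
Repeatedly combine the two least-probable nodes; the expected code length is the sum of the merged weights.
merge 5/144 + 1/18 → 13/144
merge 13/144 + 1/4 → 49/144
merge 5/16 + 49/144 → 47/72
merge 25/72 + 47/72 → 1
L = 13/144 + 49/144 + 47/72 + 1 = 25/12 ≈ 2.083 bits/symbol.

2.083 bits/symbol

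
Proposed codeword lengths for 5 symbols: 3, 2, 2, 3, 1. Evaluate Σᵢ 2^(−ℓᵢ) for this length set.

1.25

With common denominator 2^3 = 8: Σ 2^(−ℓᵢ) = 1/8 + 2/8 + 2/8 + 1/8 + 4/8 = 10/8 = 1.25.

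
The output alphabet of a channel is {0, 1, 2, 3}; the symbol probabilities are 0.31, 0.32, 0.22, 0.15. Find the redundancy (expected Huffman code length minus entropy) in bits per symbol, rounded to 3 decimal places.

Entropy H = −Σ p log₂ p ≈ 1.9409 bits.
Huffman merges: 3/20+11/50→37/100; 31/100+8/25→63/100; 37/100+63/100→1. L = 2 ≈ 2.0000.
L − H = 2.0000 − 1.9409 = 0.059 bits.

0.059 bits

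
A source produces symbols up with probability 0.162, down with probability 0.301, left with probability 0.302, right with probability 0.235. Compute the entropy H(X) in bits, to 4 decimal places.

1.9594 bits

H = −Σ pᵢ log₂ pᵢ.
−0.162·log₂(0.162) = 0.4254
−0.301·log₂(0.301) = 0.5214
−0.302·log₂(0.302) = 0.5217
−0.235·log₂(0.235) = 0.4910
Sum ≈ 1.9594 → 1.9594 bits.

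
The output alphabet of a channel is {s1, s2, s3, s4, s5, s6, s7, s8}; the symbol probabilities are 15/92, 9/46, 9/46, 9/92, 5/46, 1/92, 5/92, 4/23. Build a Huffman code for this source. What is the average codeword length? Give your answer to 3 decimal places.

2.837 bits/symbol

Repeatedly combine the two least-probable nodes; the expected code length is the sum of the merged weights.
merge 1/92 + 5/92 → 3/46
merge 3/46 + 9/92 → 15/92
merge 5/46 + 15/92 → 25/92
merge 15/92 + 4/23 → 31/92
merge 9/46 + 9/46 → 9/23
merge 25/92 + 31/92 → 14/23
merge 9/23 + 14/23 → 1
L = 3/46 + 15/92 + 25/92 + 31/92 + 9/23 + 14/23 + 1 = 261/92 ≈ 2.837 bits/symbol.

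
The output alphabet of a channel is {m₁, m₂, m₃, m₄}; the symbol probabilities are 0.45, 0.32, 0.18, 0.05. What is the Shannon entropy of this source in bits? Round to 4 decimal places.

H = −Σ pᵢ log₂ pᵢ.
−0.45·log₂(0.45) = 0.5184
−0.32·log₂(0.32) = 0.5260
−0.18·log₂(0.18) = 0.4453
−0.05·log₂(0.05) = 0.2161
Sum ≈ 1.7058 → 1.7058 bits.

1.7058 bits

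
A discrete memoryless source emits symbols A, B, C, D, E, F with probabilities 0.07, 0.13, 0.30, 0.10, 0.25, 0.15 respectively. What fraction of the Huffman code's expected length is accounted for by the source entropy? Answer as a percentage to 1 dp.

98.6%

Entropy H = −Σ p log₂ p ≈ 2.4150 bits.
Huffman merges: 7/100+1/10→17/100; 13/100+3/20→7/25; 17/100+1/4→21/50; 7/25+3/10→29/50; 21/50+29/50→1. L = 49/20 ≈ 2.4500.
Efficiency = H/L = 2.4150/2.4500 = 98.6%.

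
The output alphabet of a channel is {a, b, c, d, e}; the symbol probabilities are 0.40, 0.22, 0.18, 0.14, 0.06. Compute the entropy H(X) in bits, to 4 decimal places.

H = −Σ pᵢ log₂ pᵢ.
−0.40·log₂(0.40) = 0.5288
−0.22·log₂(0.22) = 0.4806
−0.18·log₂(0.18) = 0.4453
−0.14·log₂(0.14) = 0.3971
−0.06·log₂(0.06) = 0.2435
Sum ≈ 2.0953 → 2.0953 bits.

2.0953 bits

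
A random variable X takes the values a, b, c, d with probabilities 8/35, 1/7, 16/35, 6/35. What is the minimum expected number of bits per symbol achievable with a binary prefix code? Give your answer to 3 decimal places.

1.857 bits/symbol

Repeatedly combine the two least-probable nodes; the expected code length is the sum of the merged weights.
merge 1/7 + 6/35 → 11/35
merge 8/35 + 11/35 → 19/35
merge 16/35 + 19/35 → 1
L = 11/35 + 19/35 + 1 = 13/7 ≈ 1.857 bits/symbol.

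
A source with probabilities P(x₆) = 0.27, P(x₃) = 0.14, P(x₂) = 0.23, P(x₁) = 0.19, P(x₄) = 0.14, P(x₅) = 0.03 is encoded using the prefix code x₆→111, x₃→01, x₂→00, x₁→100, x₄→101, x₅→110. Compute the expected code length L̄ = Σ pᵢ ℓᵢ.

2.63 bits/symbol

L̄ = Σ pᵢ·ℓᵢ = 0.27·3 + 0.14·2 + 0.23·2 + 0.19·3 + 0.14·3 + 0.03·3 = 2.63 bits/symbol.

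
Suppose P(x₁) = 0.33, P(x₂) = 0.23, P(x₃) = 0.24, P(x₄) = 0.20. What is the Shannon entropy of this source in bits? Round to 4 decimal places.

H = −Σ pᵢ log₂ pᵢ.
−0.33·log₂(0.33) = 0.5278
−0.23·log₂(0.23) = 0.4877
−0.24·log₂(0.24) = 0.4941
−0.20·log₂(0.20) = 0.4644
Sum ≈ 1.9740 → 1.9740 bits.

1.9740 bits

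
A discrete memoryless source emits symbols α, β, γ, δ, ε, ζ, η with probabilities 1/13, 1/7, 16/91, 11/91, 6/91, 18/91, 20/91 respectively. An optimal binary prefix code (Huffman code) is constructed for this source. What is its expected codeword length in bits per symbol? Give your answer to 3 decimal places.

2.725 bits/symbol

Repeatedly combine the two least-probable nodes; the expected code length is the sum of the merged weights.
merge 6/91 + 1/13 → 1/7
merge 11/91 + 1/7 → 24/91
merge 1/7 + 16/91 → 29/91
merge 18/91 + 20/91 → 38/91
merge 24/91 + 29/91 → 53/91
merge 38/91 + 53/91 → 1
L = 1/7 + 24/91 + 29/91 + 38/91 + 53/91 + 1 = 248/91 ≈ 2.725 bits/symbol.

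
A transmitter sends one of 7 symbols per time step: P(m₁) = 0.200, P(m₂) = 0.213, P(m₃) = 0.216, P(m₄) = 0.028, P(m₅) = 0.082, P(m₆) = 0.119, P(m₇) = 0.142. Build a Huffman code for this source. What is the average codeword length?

Repeatedly combine the two least-probable nodes; the expected code length is the sum of the merged weights.
merge 7/250 + 41/500 → 11/100
merge 11/100 + 119/1000 → 229/1000
merge 71/500 + 1/5 → 171/500
merge 213/1000 + 27/125 → 429/1000
merge 229/1000 + 171/500 → 571/1000
merge 429/1000 + 571/1000 → 1
L = 11/100 + 229/1000 + 171/500 + 429/1000 + 571/1000 + 1 = 2681/1000 = 2.681 bits/symbol.

2.681 bits/symbol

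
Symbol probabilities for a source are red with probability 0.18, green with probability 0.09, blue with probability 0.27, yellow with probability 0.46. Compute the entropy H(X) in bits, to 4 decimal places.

1.7833 bits

H = −Σ pᵢ log₂ pᵢ.
−0.18·log₂(0.18) = 0.4453
−0.09·log₂(0.09) = 0.3127
−0.27·log₂(0.27) = 0.5100
−0.46·log₂(0.46) = 0.5153
Sum ≈ 1.7833 → 1.7833 bits.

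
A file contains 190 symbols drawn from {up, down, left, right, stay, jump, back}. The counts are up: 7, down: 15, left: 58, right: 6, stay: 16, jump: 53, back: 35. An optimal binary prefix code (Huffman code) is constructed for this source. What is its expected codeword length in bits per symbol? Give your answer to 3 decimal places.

Probabilities are the counts divided by 190.
Repeatedly combine the two least-probable nodes; the expected code length is the sum of the merged weights.
merge 3/95 + 7/190 → 13/190
merge 13/190 + 3/38 → 14/95
merge 8/95 + 14/95 → 22/95
merge 7/38 + 22/95 → 79/190
merge 53/190 + 29/95 → 111/190
merge 79/190 + 111/190 → 1
L = 13/190 + 14/95 + 22/95 + 79/190 + 111/190 + 1 = 93/38 ≈ 2.447 bits/symbol.

2.447 bits/symbol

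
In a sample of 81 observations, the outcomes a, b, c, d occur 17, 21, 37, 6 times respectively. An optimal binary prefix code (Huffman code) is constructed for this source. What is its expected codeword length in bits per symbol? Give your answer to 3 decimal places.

Probabilities are the counts divided by 81.
Repeatedly combine the two least-probable nodes; the expected code length is the sum of the merged weights.
merge 2/27 + 17/81 → 23/81
merge 7/27 + 23/81 → 44/81
merge 37/81 + 44/81 → 1
L = 23/81 + 44/81 + 1 = 148/81 ≈ 1.827 bits/symbol.

1.827 bits/symbol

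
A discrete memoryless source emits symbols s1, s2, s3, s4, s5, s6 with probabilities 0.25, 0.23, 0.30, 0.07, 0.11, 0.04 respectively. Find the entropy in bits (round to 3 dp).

2.313 bits

H = −Σ pᵢ log₂ pᵢ.
−0.25·log₂(0.25) = 0.5000
−0.23·log₂(0.23) = 0.4877
−0.30·log₂(0.30) = 0.5211
−0.07·log₂(0.07) = 0.2686
−0.11·log₂(0.11) = 0.3503
−0.04·log₂(0.04) = 0.1858
Sum ≈ 2.3134 → 2.313 bits.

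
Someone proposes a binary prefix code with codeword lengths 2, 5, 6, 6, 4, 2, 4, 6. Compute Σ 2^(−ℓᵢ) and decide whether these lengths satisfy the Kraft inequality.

With common denominator 2^6 = 64: Σ 2^(−ℓᵢ) = 16/64 + 2/64 + 1/64 + 1/64 + 4/64 + 16/64 + 4/64 + 1/64 = 45/64 = 0.703125.
Kraft's inequality requires Σ ≤ 1; here Σ = 0.703125 ≤ 1, so such a prefix code exists.

0.703125; yes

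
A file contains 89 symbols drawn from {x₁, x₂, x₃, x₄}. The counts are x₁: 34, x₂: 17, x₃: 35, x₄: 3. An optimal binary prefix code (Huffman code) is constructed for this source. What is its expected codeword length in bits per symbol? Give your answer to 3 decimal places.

1.831 bits/symbol

Probabilities are the counts divided by 89.
Repeatedly combine the two least-probable nodes; the expected code length is the sum of the merged weights.
merge 3/89 + 17/89 → 20/89
merge 20/89 + 34/89 → 54/89
merge 35/89 + 54/89 → 1
L = 20/89 + 54/89 + 1 = 163/89 ≈ 1.831 bits/symbol.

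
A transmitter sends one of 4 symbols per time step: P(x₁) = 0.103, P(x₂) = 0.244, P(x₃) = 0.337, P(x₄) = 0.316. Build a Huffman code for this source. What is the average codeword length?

Repeatedly combine the two least-probable nodes; the expected code length is the sum of the merged weights.
merge 103/1000 + 61/250 → 347/1000
merge 79/250 + 337/1000 → 653/1000
merge 347/1000 + 653/1000 → 1
L = 347/1000 + 653/1000 + 1 = 2 bits/symbol.

2 bits/symbol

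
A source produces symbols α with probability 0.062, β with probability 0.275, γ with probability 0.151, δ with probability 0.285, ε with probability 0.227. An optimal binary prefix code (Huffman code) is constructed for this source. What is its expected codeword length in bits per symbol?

Repeatedly combine the two least-probable nodes; the expected code length is the sum of the merged weights.
merge 31/500 + 151/1000 → 213/1000
merge 213/1000 + 227/1000 → 11/25
merge 11/40 + 57/200 → 14/25
merge 11/25 + 14/25 → 1
L = 213/1000 + 11/25 + 14/25 + 1 = 2213/1000 = 2.213 bits/symbol.

2.213 bits/symbol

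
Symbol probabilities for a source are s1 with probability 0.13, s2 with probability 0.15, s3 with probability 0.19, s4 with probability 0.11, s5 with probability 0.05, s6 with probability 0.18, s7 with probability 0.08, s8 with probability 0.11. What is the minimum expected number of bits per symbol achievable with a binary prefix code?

2.94 bits/symbol

Repeatedly combine the two least-probable nodes; the expected code length is the sum of the merged weights.
merge 1/20 + 2/25 → 13/100
merge 11/100 + 11/100 → 11/50
merge 13/100 + 13/100 → 13/50
merge 3/20 + 9/50 → 33/100
merge 19/100 + 11/50 → 41/100
merge 13/50 + 33/100 → 59/100
merge 41/100 + 59/100 → 1
L = 13/100 + 11/50 + 13/50 + 33/100 + 41/100 + 59/100 + 1 = 147/50 = 2.94 bits/symbol.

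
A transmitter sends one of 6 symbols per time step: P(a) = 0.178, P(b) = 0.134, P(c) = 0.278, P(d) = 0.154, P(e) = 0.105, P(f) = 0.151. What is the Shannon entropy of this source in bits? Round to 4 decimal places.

2.5141 bits

H = −Σ pᵢ log₂ pᵢ.
−0.178·log₂(0.178) = 0.4432
−0.134·log₂(0.134) = 0.3886
−0.278·log₂(0.278) = 0.5134
−0.154·log₂(0.154) = 0.4156
−0.105·log₂(0.105) = 0.3414
−0.151·log₂(0.151) = 0.4118
Sum ≈ 2.5141 → 2.5141 bits.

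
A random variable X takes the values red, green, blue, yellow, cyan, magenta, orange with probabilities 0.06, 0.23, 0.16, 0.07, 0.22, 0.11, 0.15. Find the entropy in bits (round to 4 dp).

H = −Σ pᵢ log₂ pᵢ.
−0.06·log₂(0.06) = 0.2435
−0.23·log₂(0.23) = 0.4877
−0.16·log₂(0.16) = 0.4230
−0.07·log₂(0.07) = 0.2686
−0.22·log₂(0.22) = 0.4806
−0.11·log₂(0.11) = 0.3503
−0.15·log₂(0.15) = 0.4105
Sum ≈ 2.6642 → 2.6642 bits.

2.6642 bits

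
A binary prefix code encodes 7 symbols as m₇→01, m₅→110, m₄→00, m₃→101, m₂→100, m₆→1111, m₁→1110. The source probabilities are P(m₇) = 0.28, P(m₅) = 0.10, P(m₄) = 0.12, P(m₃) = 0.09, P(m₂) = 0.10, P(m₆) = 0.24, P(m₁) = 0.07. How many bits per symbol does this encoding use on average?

L̄ = Σ pᵢ·ℓᵢ = 0.28·2 + 0.10·3 + 0.12·2 + 0.09·3 + 0.10·3 + 0.24·4 + 0.07·4 = 2.91 bits/symbol.

2.91 bits/symbol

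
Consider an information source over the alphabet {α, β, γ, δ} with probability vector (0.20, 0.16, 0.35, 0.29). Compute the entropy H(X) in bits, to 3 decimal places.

1.935 bits

H = −Σ pᵢ log₂ pᵢ.
−0.20·log₂(0.20) = 0.4644
−0.16·log₂(0.16) = 0.4230
−0.35·log₂(0.35) = 0.5301
−0.29·log₂(0.29) = 0.5179
Sum ≈ 1.9354 → 1.935 bits.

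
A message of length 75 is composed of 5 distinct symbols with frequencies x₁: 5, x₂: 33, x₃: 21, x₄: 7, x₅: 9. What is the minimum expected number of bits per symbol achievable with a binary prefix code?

2 bits/symbol

Probabilities are the counts divided by 75.
Repeatedly combine the two least-probable nodes; the expected code length is the sum of the merged weights.
merge 1/15 + 7/75 → 4/25
merge 3/25 + 4/25 → 7/25
merge 7/25 + 7/25 → 14/25
merge 11/25 + 14/25 → 1
L = 4/25 + 7/25 + 14/25 + 1 = 2 bits/symbol.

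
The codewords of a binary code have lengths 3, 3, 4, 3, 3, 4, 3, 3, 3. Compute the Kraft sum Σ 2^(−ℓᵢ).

With common denominator 2^4 = 16: Σ 2^(−ℓᵢ) = 2/16 + 2/16 + 1/16 + 2/16 + 2/16 + 1/16 + 2/16 + 2/16 + 2/16 = 16/16 = 1.

1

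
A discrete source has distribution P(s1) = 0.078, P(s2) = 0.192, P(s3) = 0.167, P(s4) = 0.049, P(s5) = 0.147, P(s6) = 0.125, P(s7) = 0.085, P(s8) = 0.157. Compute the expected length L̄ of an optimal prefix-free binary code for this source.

Repeatedly combine the two least-probable nodes; the expected code length is the sum of the merged weights.
merge 49/1000 + 39/500 → 127/1000
merge 17/200 + 1/8 → 21/100
merge 127/1000 + 147/1000 → 137/500
merge 157/1000 + 167/1000 → 81/250
merge 24/125 + 21/100 → 201/500
merge 137/500 + 81/250 → 299/500
merge 201/500 + 299/500 → 1
L = 127/1000 + 21/100 + 137/500 + 81/250 + 201/500 + 299/500 + 1 = 587/200 = 2.935 bits/symbol.

2.935 bits/symbol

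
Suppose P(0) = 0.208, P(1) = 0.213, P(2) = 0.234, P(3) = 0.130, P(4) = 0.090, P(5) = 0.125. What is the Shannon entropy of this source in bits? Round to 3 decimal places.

H = −Σ pᵢ log₂ pᵢ.
−0.208·log₂(0.208) = 0.4712
−0.213·log₂(0.213) = 0.4752
−0.234·log₂(0.234) = 0.4903
−0.130·log₂(0.130) = 0.3826
−0.090·log₂(0.090) = 0.3127
−0.125·log₂(0.125) = 0.3750
Sum ≈ 2.5070 → 2.507 bits.

2.507 bits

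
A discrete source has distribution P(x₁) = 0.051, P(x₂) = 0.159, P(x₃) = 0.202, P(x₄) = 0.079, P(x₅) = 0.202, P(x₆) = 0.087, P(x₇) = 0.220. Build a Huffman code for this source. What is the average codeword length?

Repeatedly combine the two least-probable nodes; the expected code length is the sum of the merged weights.
merge 51/1000 + 79/1000 → 13/100
merge 87/1000 + 13/100 → 217/1000
merge 159/1000 + 101/500 → 361/1000
merge 101/500 + 217/1000 → 419/1000
merge 11/50 + 361/1000 → 581/1000
merge 419/1000 + 581/1000 → 1
L = 13/100 + 217/1000 + 361/1000 + 419/1000 + 581/1000 + 1 = 677/250 = 2.708 bits/symbol.

2.708 bits/symbol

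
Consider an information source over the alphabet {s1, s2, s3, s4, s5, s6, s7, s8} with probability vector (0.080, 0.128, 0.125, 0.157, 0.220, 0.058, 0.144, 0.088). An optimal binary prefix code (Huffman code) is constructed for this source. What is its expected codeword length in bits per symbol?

Repeatedly combine the two least-probable nodes; the expected code length is the sum of the merged weights.
merge 29/500 + 2/25 → 69/500
merge 11/125 + 1/8 → 213/1000
merge 16/125 + 69/500 → 133/500
merge 18/125 + 157/1000 → 301/1000
merge 213/1000 + 11/50 → 433/1000
merge 133/500 + 301/1000 → 567/1000
merge 433/1000 + 567/1000 → 1
L = 69/500 + 213/1000 + 133/500 + 301/1000 + 433/1000 + 567/1000 + 1 = 1459/500 = 2.918 bits/symbol.

2.918 bits/symbol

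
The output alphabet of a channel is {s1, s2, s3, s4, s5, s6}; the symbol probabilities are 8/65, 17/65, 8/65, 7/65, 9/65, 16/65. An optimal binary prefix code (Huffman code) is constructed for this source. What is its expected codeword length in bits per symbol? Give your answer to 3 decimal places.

Repeatedly combine the two least-probable nodes; the expected code length is the sum of the merged weights.
merge 7/65 + 8/65 → 3/13
merge 8/65 + 9/65 → 17/65
merge 3/13 + 16/65 → 31/65
merge 17/65 + 17/65 → 34/65
merge 31/65 + 34/65 → 1
L = 3/13 + 17/65 + 31/65 + 34/65 + 1 = 162/65 ≈ 2.492 bits/symbol.

2.492 bits/symbol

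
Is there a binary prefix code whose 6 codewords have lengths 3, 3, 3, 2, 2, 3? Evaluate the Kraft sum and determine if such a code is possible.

1; yes

With common denominator 2^3 = 8: Σ 2^(−ℓᵢ) = 1/8 + 1/8 + 1/8 + 2/8 + 2/8 + 1/8 = 8/8 = 1.
Kraft's inequality requires Σ ≤ 1; here Σ = 1 ≤ 1, so such a prefix code exists.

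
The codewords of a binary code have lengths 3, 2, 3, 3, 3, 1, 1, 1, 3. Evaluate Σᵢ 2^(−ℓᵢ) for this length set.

2.375

With common denominator 2^3 = 8: Σ 2^(−ℓᵢ) = 1/8 + 2/8 + 1/8 + 1/8 + 1/8 + 4/8 + 4/8 + 4/8 + 1/8 = 19/8 = 2.375.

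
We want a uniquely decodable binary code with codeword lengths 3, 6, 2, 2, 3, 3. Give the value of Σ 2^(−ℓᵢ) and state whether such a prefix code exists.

With common denominator 2^6 = 64: Σ 2^(−ℓᵢ) = 8/64 + 1/64 + 16/64 + 16/64 + 8/64 + 8/64 = 57/64 = 0.890625.
Kraft's inequality requires Σ ≤ 1; here Σ = 0.890625 ≤ 1, so such a prefix code exists.

0.890625; yes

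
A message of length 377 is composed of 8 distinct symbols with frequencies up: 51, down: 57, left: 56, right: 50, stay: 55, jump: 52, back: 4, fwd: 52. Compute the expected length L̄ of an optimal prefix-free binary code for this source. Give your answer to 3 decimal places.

2.992 bits/symbol

Probabilities are the counts divided by 377.
Repeatedly combine the two least-probable nodes; the expected code length is the sum of the merged weights.
merge 4/377 + 50/377 → 54/377
merge 51/377 + 4/29 → 103/377
merge 4/29 + 54/377 → 106/377
merge 55/377 + 56/377 → 111/377
merge 57/377 + 103/377 → 160/377
merge 106/377 + 111/377 → 217/377
merge 160/377 + 217/377 → 1
L = 54/377 + 103/377 + 106/377 + 111/377 + 160/377 + 217/377 + 1 = 1128/377 ≈ 2.992 bits/symbol.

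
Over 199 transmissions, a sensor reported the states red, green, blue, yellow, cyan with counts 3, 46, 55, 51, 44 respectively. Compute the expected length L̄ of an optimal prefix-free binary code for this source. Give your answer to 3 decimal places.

Probabilities are the counts divided by 199.
Repeatedly combine the two least-probable nodes; the expected code length is the sum of the merged weights.
merge 3/199 + 44/199 → 47/199
merge 46/199 + 47/199 → 93/199
merge 51/199 + 55/199 → 106/199
merge 93/199 + 106/199 → 1
L = 47/199 + 93/199 + 106/199 + 1 = 445/199 ≈ 2.236 bits/symbol.

2.236 bits/symbol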